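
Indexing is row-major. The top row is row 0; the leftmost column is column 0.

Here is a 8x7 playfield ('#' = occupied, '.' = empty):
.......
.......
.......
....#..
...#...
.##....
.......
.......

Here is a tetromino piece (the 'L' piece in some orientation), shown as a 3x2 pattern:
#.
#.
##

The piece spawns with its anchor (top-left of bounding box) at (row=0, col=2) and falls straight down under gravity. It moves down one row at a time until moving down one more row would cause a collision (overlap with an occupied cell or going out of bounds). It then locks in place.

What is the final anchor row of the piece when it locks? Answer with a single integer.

Answer: 1

Derivation:
Spawn at (row=0, col=2). Try each row:
  row 0: fits
  row 1: fits
  row 2: blocked -> lock at row 1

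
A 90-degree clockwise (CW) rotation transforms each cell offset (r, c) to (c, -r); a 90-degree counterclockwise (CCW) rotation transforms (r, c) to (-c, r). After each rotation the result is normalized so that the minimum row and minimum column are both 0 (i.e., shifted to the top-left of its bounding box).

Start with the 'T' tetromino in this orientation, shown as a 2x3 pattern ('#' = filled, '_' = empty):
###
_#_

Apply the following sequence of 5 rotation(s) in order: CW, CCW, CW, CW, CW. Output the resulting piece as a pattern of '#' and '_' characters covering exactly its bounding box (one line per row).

Start:
###
_#_
After rotation 1 (CW):
_#
##
_#
After rotation 2 (CCW):
###
_#_
After rotation 3 (CW):
_#
##
_#
After rotation 4 (CW):
_#_
###
After rotation 5 (CW):
#_
##
#_

Answer: #_
##
#_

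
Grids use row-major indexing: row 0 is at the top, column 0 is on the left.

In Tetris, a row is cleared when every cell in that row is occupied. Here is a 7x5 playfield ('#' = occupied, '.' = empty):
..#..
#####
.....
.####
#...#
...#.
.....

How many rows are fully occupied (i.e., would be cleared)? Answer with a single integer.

Check each row:
  row 0: 4 empty cells -> not full
  row 1: 0 empty cells -> FULL (clear)
  row 2: 5 empty cells -> not full
  row 3: 1 empty cell -> not full
  row 4: 3 empty cells -> not full
  row 5: 4 empty cells -> not full
  row 6: 5 empty cells -> not full
Total rows cleared: 1

Answer: 1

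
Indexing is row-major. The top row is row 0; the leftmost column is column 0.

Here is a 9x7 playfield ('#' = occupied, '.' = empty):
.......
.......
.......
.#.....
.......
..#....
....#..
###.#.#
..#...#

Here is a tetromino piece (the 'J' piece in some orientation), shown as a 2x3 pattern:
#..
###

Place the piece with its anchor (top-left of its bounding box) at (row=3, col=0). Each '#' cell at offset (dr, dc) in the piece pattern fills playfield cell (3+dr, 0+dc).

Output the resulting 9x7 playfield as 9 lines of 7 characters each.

Answer: .......
.......
.......
##.....
###....
..#....
....#..
###.#.#
..#...#

Derivation:
Fill (3+0,0+0) = (3,0)
Fill (3+1,0+0) = (4,0)
Fill (3+1,0+1) = (4,1)
Fill (3+1,0+2) = (4,2)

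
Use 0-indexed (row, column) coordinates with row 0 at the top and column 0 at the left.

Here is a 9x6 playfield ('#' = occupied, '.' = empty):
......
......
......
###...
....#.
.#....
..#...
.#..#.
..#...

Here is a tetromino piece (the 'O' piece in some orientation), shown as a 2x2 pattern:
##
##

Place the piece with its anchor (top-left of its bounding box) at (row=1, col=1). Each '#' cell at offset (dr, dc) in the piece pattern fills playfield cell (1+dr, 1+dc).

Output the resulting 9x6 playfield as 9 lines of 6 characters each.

Fill (1+0,1+0) = (1,1)
Fill (1+0,1+1) = (1,2)
Fill (1+1,1+0) = (2,1)
Fill (1+1,1+1) = (2,2)

Answer: ......
.##...
.##...
###...
....#.
.#....
..#...
.#..#.
..#...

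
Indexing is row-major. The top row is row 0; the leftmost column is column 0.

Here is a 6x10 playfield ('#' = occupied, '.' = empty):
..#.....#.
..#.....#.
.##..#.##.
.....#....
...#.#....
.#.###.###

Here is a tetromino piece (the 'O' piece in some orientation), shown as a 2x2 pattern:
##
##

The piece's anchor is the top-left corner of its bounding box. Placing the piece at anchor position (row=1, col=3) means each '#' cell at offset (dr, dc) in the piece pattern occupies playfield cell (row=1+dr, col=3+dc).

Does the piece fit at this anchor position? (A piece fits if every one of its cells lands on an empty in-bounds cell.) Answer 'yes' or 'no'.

Answer: yes

Derivation:
Check each piece cell at anchor (1, 3):
  offset (0,0) -> (1,3): empty -> OK
  offset (0,1) -> (1,4): empty -> OK
  offset (1,0) -> (2,3): empty -> OK
  offset (1,1) -> (2,4): empty -> OK
All cells valid: yes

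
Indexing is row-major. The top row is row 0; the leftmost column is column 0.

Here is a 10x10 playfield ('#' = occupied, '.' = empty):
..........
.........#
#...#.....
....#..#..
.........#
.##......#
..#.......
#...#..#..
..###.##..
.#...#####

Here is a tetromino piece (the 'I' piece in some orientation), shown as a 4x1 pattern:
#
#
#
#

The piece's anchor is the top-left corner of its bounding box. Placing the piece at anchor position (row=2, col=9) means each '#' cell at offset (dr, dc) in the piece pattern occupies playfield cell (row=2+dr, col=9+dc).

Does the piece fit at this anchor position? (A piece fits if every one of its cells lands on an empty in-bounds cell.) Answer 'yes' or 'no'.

Check each piece cell at anchor (2, 9):
  offset (0,0) -> (2,9): empty -> OK
  offset (1,0) -> (3,9): empty -> OK
  offset (2,0) -> (4,9): occupied ('#') -> FAIL
  offset (3,0) -> (5,9): occupied ('#') -> FAIL
All cells valid: no

Answer: no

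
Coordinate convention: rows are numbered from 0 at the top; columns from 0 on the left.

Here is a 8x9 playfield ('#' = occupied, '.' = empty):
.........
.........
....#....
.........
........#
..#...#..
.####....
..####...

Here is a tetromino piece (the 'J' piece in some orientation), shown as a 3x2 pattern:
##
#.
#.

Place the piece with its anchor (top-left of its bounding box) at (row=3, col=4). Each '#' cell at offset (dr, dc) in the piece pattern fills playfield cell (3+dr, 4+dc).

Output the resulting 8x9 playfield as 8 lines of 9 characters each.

Answer: .........
.........
....#....
....##...
....#...#
..#.#.#..
.####....
..####...

Derivation:
Fill (3+0,4+0) = (3,4)
Fill (3+0,4+1) = (3,5)
Fill (3+1,4+0) = (4,4)
Fill (3+2,4+0) = (5,4)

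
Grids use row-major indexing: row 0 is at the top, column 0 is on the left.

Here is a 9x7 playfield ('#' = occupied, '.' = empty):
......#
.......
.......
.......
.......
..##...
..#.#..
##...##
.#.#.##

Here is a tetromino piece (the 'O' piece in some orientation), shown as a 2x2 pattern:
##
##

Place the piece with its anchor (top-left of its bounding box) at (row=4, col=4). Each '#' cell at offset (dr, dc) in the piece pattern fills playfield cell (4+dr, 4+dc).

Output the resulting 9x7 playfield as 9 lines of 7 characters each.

Fill (4+0,4+0) = (4,4)
Fill (4+0,4+1) = (4,5)
Fill (4+1,4+0) = (5,4)
Fill (4+1,4+1) = (5,5)

Answer: ......#
.......
.......
.......
....##.
..####.
..#.#..
##...##
.#.#.##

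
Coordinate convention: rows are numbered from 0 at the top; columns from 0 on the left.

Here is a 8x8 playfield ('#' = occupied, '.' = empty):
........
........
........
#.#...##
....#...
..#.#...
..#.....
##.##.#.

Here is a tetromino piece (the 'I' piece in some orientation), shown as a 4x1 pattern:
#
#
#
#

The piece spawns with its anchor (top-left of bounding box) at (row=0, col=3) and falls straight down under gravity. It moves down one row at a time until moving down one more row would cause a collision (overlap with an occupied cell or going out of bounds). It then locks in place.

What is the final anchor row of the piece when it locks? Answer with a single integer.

Spawn at (row=0, col=3). Try each row:
  row 0: fits
  row 1: fits
  row 2: fits
  row 3: fits
  row 4: blocked -> lock at row 3

Answer: 3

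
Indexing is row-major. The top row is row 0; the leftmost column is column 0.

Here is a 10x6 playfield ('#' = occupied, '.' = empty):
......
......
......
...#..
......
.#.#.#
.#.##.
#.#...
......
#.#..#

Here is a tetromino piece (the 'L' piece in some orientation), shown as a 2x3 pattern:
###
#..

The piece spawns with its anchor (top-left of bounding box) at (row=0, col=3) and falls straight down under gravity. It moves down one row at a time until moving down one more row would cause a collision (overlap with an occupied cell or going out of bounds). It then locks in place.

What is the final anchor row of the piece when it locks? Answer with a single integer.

Spawn at (row=0, col=3). Try each row:
  row 0: fits
  row 1: fits
  row 2: blocked -> lock at row 1

Answer: 1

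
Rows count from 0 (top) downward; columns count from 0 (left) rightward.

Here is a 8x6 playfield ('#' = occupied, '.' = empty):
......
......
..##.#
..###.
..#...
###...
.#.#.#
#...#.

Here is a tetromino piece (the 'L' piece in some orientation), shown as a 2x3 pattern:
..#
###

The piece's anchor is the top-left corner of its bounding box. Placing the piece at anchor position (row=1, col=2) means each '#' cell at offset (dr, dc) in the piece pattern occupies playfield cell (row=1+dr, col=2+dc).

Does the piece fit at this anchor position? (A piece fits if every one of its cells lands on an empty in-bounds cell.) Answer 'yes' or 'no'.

Check each piece cell at anchor (1, 2):
  offset (0,2) -> (1,4): empty -> OK
  offset (1,0) -> (2,2): occupied ('#') -> FAIL
  offset (1,1) -> (2,3): occupied ('#') -> FAIL
  offset (1,2) -> (2,4): empty -> OK
All cells valid: no

Answer: no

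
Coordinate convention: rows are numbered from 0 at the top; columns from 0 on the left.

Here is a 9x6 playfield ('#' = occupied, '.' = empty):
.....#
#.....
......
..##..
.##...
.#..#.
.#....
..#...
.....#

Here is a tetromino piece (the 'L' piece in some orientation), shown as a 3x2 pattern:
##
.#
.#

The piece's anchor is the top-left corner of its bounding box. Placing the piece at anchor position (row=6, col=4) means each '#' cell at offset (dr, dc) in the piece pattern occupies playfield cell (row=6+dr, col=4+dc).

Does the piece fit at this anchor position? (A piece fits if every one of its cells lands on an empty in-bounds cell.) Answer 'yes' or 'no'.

Check each piece cell at anchor (6, 4):
  offset (0,0) -> (6,4): empty -> OK
  offset (0,1) -> (6,5): empty -> OK
  offset (1,1) -> (7,5): empty -> OK
  offset (2,1) -> (8,5): occupied ('#') -> FAIL
All cells valid: no

Answer: no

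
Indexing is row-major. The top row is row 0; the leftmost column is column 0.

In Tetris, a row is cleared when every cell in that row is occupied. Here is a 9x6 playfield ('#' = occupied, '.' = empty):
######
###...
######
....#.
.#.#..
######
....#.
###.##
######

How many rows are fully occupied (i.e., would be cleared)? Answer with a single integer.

Check each row:
  row 0: 0 empty cells -> FULL (clear)
  row 1: 3 empty cells -> not full
  row 2: 0 empty cells -> FULL (clear)
  row 3: 5 empty cells -> not full
  row 4: 4 empty cells -> not full
  row 5: 0 empty cells -> FULL (clear)
  row 6: 5 empty cells -> not full
  row 7: 1 empty cell -> not full
  row 8: 0 empty cells -> FULL (clear)
Total rows cleared: 4

Answer: 4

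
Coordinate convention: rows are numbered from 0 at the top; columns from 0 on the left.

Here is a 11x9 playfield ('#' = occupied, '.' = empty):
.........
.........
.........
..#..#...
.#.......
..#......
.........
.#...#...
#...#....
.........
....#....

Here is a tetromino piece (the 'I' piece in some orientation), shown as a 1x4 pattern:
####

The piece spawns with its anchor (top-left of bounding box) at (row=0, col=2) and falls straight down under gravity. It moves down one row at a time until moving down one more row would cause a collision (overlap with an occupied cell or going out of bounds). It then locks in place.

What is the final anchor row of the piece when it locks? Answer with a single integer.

Spawn at (row=0, col=2). Try each row:
  row 0: fits
  row 1: fits
  row 2: fits
  row 3: blocked -> lock at row 2

Answer: 2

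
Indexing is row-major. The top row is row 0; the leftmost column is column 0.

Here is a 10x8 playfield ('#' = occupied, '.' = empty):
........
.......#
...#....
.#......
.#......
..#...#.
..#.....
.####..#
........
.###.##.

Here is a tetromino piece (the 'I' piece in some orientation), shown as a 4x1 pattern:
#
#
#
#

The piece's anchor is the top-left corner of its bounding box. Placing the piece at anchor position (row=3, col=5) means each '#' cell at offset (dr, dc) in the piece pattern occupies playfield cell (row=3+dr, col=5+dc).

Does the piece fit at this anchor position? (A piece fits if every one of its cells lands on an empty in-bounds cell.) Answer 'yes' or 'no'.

Check each piece cell at anchor (3, 5):
  offset (0,0) -> (3,5): empty -> OK
  offset (1,0) -> (4,5): empty -> OK
  offset (2,0) -> (5,5): empty -> OK
  offset (3,0) -> (6,5): empty -> OK
All cells valid: yes

Answer: yes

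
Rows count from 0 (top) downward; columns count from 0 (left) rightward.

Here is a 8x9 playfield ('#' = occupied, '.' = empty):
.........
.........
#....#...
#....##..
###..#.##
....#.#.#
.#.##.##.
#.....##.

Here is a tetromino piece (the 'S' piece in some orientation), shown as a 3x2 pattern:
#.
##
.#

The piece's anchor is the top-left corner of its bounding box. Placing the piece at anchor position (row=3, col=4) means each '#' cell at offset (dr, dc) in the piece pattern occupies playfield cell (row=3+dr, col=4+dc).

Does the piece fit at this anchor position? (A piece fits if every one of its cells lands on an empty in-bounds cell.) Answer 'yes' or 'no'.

Check each piece cell at anchor (3, 4):
  offset (0,0) -> (3,4): empty -> OK
  offset (1,0) -> (4,4): empty -> OK
  offset (1,1) -> (4,5): occupied ('#') -> FAIL
  offset (2,1) -> (5,5): empty -> OK
All cells valid: no

Answer: no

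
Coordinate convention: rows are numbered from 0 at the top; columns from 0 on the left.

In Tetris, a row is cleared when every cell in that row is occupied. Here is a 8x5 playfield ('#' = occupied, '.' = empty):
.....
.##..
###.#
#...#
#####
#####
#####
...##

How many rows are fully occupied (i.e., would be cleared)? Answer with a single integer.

Answer: 3

Derivation:
Check each row:
  row 0: 5 empty cells -> not full
  row 1: 3 empty cells -> not full
  row 2: 1 empty cell -> not full
  row 3: 3 empty cells -> not full
  row 4: 0 empty cells -> FULL (clear)
  row 5: 0 empty cells -> FULL (clear)
  row 6: 0 empty cells -> FULL (clear)
  row 7: 3 empty cells -> not full
Total rows cleared: 3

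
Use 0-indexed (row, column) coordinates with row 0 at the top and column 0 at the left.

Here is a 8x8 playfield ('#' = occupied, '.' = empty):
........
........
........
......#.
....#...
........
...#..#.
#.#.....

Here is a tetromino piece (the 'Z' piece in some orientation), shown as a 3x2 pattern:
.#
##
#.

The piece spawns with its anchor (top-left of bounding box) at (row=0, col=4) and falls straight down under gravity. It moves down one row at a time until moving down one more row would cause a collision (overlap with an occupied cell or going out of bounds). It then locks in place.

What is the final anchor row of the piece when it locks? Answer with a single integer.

Spawn at (row=0, col=4). Try each row:
  row 0: fits
  row 1: fits
  row 2: blocked -> lock at row 1

Answer: 1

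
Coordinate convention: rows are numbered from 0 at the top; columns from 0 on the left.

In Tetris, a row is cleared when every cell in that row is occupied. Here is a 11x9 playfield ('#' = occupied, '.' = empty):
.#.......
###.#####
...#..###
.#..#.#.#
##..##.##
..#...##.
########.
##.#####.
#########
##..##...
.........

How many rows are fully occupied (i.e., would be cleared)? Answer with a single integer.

Answer: 1

Derivation:
Check each row:
  row 0: 8 empty cells -> not full
  row 1: 1 empty cell -> not full
  row 2: 5 empty cells -> not full
  row 3: 5 empty cells -> not full
  row 4: 3 empty cells -> not full
  row 5: 6 empty cells -> not full
  row 6: 1 empty cell -> not full
  row 7: 2 empty cells -> not full
  row 8: 0 empty cells -> FULL (clear)
  row 9: 5 empty cells -> not full
  row 10: 9 empty cells -> not full
Total rows cleared: 1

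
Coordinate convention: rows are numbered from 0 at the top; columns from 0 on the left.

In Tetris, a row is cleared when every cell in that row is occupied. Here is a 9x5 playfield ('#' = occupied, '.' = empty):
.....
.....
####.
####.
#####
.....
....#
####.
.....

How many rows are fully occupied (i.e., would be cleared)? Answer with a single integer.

Check each row:
  row 0: 5 empty cells -> not full
  row 1: 5 empty cells -> not full
  row 2: 1 empty cell -> not full
  row 3: 1 empty cell -> not full
  row 4: 0 empty cells -> FULL (clear)
  row 5: 5 empty cells -> not full
  row 6: 4 empty cells -> not full
  row 7: 1 empty cell -> not full
  row 8: 5 empty cells -> not full
Total rows cleared: 1

Answer: 1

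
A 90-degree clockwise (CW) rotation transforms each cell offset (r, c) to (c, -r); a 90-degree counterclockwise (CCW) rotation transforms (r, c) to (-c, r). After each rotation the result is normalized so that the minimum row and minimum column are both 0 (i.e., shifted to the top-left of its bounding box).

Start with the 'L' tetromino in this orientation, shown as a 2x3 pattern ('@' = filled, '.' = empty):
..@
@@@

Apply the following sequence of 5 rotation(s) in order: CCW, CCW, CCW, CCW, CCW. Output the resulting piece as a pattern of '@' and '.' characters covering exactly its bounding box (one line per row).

Start:
..@
@@@
After rotation 1 (CCW):
@@
.@
.@
After rotation 2 (CCW):
@@@
@..
After rotation 3 (CCW):
@.
@.
@@
After rotation 4 (CCW):
..@
@@@
After rotation 5 (CCW):
@@
.@
.@

Answer: @@
.@
.@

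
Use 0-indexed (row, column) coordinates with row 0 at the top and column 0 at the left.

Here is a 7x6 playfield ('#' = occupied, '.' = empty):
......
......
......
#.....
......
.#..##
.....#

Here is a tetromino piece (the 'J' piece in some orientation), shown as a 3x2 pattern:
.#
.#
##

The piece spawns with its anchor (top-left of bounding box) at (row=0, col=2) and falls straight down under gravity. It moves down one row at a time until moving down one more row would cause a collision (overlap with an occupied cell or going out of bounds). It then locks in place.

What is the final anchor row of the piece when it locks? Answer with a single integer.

Spawn at (row=0, col=2). Try each row:
  row 0: fits
  row 1: fits
  row 2: fits
  row 3: fits
  row 4: fits
  row 5: blocked -> lock at row 4

Answer: 4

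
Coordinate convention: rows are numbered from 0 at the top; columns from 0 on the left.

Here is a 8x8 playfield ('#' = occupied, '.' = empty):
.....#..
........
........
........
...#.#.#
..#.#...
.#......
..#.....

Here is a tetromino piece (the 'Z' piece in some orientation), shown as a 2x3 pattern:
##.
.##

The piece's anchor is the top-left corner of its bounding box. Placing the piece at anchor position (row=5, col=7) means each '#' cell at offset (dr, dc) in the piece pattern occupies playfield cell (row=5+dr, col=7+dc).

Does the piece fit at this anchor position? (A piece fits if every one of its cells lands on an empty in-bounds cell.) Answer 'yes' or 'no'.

Check each piece cell at anchor (5, 7):
  offset (0,0) -> (5,7): empty -> OK
  offset (0,1) -> (5,8): out of bounds -> FAIL
  offset (1,1) -> (6,8): out of bounds -> FAIL
  offset (1,2) -> (6,9): out of bounds -> FAIL
All cells valid: no

Answer: no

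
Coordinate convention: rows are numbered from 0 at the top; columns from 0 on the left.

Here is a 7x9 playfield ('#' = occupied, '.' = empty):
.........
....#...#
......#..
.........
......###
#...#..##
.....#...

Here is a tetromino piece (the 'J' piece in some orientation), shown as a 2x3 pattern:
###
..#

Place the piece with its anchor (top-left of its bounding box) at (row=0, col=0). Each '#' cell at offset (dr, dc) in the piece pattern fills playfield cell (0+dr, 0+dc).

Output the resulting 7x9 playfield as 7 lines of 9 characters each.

Fill (0+0,0+0) = (0,0)
Fill (0+0,0+1) = (0,1)
Fill (0+0,0+2) = (0,2)
Fill (0+1,0+2) = (1,2)

Answer: ###......
..#.#...#
......#..
.........
......###
#...#..##
.....#...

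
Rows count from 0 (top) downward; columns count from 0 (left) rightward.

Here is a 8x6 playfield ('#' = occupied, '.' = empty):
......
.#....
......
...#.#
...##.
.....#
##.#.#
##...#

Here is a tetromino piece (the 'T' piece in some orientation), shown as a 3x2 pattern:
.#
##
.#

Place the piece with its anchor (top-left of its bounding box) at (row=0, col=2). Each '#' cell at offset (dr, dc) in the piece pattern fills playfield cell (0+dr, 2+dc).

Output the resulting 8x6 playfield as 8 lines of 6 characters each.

Fill (0+0,2+1) = (0,3)
Fill (0+1,2+0) = (1,2)
Fill (0+1,2+1) = (1,3)
Fill (0+2,2+1) = (2,3)

Answer: ...#..
.###..
...#..
...#.#
...##.
.....#
##.#.#
##...#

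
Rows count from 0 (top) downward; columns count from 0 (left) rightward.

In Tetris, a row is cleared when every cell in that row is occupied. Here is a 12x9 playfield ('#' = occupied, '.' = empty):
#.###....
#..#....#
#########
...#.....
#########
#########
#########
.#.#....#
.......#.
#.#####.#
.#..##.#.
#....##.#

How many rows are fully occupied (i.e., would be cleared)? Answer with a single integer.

Check each row:
  row 0: 5 empty cells -> not full
  row 1: 6 empty cells -> not full
  row 2: 0 empty cells -> FULL (clear)
  row 3: 8 empty cells -> not full
  row 4: 0 empty cells -> FULL (clear)
  row 5: 0 empty cells -> FULL (clear)
  row 6: 0 empty cells -> FULL (clear)
  row 7: 6 empty cells -> not full
  row 8: 8 empty cells -> not full
  row 9: 2 empty cells -> not full
  row 10: 5 empty cells -> not full
  row 11: 5 empty cells -> not full
Total rows cleared: 4

Answer: 4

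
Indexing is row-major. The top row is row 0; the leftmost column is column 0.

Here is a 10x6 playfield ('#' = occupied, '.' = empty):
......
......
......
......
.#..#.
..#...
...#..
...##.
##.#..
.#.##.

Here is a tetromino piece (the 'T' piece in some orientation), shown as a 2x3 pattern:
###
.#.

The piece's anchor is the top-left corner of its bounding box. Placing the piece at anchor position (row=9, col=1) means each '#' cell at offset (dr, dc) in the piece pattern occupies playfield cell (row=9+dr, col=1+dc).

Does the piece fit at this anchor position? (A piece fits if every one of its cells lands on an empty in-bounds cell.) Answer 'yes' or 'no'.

Answer: no

Derivation:
Check each piece cell at anchor (9, 1):
  offset (0,0) -> (9,1): occupied ('#') -> FAIL
  offset (0,1) -> (9,2): empty -> OK
  offset (0,2) -> (9,3): occupied ('#') -> FAIL
  offset (1,1) -> (10,2): out of bounds -> FAIL
All cells valid: no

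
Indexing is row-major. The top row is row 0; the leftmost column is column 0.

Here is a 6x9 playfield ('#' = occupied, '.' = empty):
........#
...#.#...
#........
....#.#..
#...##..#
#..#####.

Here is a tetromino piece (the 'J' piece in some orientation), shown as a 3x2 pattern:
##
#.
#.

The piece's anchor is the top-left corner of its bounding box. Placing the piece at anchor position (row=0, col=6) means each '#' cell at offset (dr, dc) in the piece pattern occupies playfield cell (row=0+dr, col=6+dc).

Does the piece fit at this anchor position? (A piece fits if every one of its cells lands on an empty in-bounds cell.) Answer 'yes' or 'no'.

Answer: yes

Derivation:
Check each piece cell at anchor (0, 6):
  offset (0,0) -> (0,6): empty -> OK
  offset (0,1) -> (0,7): empty -> OK
  offset (1,0) -> (1,6): empty -> OK
  offset (2,0) -> (2,6): empty -> OK
All cells valid: yes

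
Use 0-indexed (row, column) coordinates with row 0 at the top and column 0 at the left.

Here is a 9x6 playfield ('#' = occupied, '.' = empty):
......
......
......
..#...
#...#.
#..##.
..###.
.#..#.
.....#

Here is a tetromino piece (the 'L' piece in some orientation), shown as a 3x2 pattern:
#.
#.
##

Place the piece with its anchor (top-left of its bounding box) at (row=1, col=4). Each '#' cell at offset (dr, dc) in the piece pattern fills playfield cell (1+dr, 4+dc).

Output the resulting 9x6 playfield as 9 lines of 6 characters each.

Fill (1+0,4+0) = (1,4)
Fill (1+1,4+0) = (2,4)
Fill (1+2,4+0) = (3,4)
Fill (1+2,4+1) = (3,5)

Answer: ......
....#.
....#.
..#.##
#...#.
#..##.
..###.
.#..#.
.....#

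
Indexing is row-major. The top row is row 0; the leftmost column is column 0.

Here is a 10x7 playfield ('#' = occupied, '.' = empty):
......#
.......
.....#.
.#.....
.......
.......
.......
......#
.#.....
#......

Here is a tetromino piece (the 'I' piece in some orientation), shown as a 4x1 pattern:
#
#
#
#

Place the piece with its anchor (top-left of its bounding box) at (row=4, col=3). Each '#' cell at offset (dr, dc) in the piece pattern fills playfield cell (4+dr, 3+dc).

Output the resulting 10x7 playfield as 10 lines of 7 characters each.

Fill (4+0,3+0) = (4,3)
Fill (4+1,3+0) = (5,3)
Fill (4+2,3+0) = (6,3)
Fill (4+3,3+0) = (7,3)

Answer: ......#
.......
.....#.
.#.....
...#...
...#...
...#...
...#..#
.#.....
#......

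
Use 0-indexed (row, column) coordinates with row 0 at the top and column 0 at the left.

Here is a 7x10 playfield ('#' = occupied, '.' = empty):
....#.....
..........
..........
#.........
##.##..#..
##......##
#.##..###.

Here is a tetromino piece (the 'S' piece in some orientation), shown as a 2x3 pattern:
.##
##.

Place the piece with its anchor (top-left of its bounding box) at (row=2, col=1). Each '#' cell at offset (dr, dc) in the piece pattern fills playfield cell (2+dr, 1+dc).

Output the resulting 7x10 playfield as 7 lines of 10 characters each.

Answer: ....#.....
..........
..##......
###.......
##.##..#..
##......##
#.##..###.

Derivation:
Fill (2+0,1+1) = (2,2)
Fill (2+0,1+2) = (2,3)
Fill (2+1,1+0) = (3,1)
Fill (2+1,1+1) = (3,2)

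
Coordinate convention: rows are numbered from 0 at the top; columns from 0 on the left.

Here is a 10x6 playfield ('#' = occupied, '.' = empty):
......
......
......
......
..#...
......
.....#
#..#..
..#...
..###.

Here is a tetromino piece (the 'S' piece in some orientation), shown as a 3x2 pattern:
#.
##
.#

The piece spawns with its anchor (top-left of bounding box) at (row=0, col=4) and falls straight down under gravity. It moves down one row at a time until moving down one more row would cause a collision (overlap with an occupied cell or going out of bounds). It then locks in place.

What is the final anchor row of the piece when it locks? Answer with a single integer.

Spawn at (row=0, col=4). Try each row:
  row 0: fits
  row 1: fits
  row 2: fits
  row 3: fits
  row 4: blocked -> lock at row 3

Answer: 3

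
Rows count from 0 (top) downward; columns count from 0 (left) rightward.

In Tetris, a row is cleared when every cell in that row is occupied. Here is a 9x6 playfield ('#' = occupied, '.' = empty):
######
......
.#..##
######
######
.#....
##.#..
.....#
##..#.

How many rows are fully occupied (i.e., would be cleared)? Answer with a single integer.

Check each row:
  row 0: 0 empty cells -> FULL (clear)
  row 1: 6 empty cells -> not full
  row 2: 3 empty cells -> not full
  row 3: 0 empty cells -> FULL (clear)
  row 4: 0 empty cells -> FULL (clear)
  row 5: 5 empty cells -> not full
  row 6: 3 empty cells -> not full
  row 7: 5 empty cells -> not full
  row 8: 3 empty cells -> not full
Total rows cleared: 3

Answer: 3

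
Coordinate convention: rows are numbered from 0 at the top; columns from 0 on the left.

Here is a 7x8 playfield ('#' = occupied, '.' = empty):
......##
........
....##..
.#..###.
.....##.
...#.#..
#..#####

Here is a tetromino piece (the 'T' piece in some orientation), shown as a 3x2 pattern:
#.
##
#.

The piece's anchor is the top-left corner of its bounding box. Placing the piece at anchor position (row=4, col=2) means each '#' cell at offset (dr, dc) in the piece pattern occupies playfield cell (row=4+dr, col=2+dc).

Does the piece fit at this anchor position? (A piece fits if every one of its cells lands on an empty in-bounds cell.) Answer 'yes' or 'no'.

Check each piece cell at anchor (4, 2):
  offset (0,0) -> (4,2): empty -> OK
  offset (1,0) -> (5,2): empty -> OK
  offset (1,1) -> (5,3): occupied ('#') -> FAIL
  offset (2,0) -> (6,2): empty -> OK
All cells valid: no

Answer: no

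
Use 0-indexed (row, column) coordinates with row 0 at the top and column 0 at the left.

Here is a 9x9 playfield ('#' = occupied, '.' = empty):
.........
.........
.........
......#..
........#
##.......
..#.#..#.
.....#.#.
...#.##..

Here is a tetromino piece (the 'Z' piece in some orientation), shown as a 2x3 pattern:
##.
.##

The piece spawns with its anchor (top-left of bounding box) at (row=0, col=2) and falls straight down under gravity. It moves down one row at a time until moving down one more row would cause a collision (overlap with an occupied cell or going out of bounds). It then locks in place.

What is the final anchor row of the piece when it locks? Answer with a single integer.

Spawn at (row=0, col=2). Try each row:
  row 0: fits
  row 1: fits
  row 2: fits
  row 3: fits
  row 4: fits
  row 5: blocked -> lock at row 4

Answer: 4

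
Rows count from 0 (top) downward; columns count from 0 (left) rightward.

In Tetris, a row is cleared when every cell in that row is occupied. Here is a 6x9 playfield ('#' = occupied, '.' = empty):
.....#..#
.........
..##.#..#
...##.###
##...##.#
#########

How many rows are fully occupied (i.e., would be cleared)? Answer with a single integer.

Answer: 1

Derivation:
Check each row:
  row 0: 7 empty cells -> not full
  row 1: 9 empty cells -> not full
  row 2: 5 empty cells -> not full
  row 3: 4 empty cells -> not full
  row 4: 4 empty cells -> not full
  row 5: 0 empty cells -> FULL (clear)
Total rows cleared: 1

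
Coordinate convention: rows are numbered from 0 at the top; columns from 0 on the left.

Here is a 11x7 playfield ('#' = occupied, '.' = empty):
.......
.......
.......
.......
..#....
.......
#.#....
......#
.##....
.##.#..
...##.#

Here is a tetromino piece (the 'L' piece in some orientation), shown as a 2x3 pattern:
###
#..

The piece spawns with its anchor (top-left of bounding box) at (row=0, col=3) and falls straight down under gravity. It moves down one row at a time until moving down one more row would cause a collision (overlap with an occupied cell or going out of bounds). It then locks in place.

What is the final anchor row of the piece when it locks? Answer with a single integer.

Spawn at (row=0, col=3). Try each row:
  row 0: fits
  row 1: fits
  row 2: fits
  row 3: fits
  row 4: fits
  row 5: fits
  row 6: fits
  row 7: fits
  row 8: fits
  row 9: blocked -> lock at row 8

Answer: 8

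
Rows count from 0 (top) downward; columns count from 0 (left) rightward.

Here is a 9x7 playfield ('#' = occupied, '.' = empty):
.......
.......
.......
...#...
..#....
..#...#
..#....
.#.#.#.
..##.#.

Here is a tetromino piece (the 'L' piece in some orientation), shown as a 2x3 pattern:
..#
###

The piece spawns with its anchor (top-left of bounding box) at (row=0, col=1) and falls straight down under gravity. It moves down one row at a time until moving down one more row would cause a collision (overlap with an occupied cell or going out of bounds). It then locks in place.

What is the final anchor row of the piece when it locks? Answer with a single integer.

Answer: 1

Derivation:
Spawn at (row=0, col=1). Try each row:
  row 0: fits
  row 1: fits
  row 2: blocked -> lock at row 1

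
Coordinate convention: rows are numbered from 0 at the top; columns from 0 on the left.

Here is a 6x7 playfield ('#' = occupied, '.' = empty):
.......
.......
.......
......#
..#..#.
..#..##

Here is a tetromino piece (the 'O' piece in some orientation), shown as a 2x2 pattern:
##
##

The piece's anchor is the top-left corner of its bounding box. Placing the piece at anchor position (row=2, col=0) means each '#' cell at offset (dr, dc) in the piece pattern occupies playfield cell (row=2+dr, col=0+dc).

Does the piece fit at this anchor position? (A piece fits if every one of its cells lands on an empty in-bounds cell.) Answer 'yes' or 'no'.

Check each piece cell at anchor (2, 0):
  offset (0,0) -> (2,0): empty -> OK
  offset (0,1) -> (2,1): empty -> OK
  offset (1,0) -> (3,0): empty -> OK
  offset (1,1) -> (3,1): empty -> OK
All cells valid: yes

Answer: yes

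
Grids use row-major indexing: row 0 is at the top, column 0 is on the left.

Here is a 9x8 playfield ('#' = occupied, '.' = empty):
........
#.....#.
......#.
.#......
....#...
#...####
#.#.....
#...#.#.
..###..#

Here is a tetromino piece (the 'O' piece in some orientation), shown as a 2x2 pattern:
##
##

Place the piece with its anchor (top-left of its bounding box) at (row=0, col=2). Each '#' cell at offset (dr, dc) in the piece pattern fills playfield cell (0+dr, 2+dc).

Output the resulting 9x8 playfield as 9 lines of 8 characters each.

Answer: ..##....
#.##..#.
......#.
.#......
....#...
#...####
#.#.....
#...#.#.
..###..#

Derivation:
Fill (0+0,2+0) = (0,2)
Fill (0+0,2+1) = (0,3)
Fill (0+1,2+0) = (1,2)
Fill (0+1,2+1) = (1,3)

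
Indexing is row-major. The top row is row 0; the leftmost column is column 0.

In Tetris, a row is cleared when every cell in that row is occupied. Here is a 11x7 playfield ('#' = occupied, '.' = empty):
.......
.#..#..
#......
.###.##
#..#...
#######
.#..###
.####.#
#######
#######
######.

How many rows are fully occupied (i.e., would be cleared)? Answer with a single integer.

Answer: 3

Derivation:
Check each row:
  row 0: 7 empty cells -> not full
  row 1: 5 empty cells -> not full
  row 2: 6 empty cells -> not full
  row 3: 2 empty cells -> not full
  row 4: 5 empty cells -> not full
  row 5: 0 empty cells -> FULL (clear)
  row 6: 3 empty cells -> not full
  row 7: 2 empty cells -> not full
  row 8: 0 empty cells -> FULL (clear)
  row 9: 0 empty cells -> FULL (clear)
  row 10: 1 empty cell -> not full
Total rows cleared: 3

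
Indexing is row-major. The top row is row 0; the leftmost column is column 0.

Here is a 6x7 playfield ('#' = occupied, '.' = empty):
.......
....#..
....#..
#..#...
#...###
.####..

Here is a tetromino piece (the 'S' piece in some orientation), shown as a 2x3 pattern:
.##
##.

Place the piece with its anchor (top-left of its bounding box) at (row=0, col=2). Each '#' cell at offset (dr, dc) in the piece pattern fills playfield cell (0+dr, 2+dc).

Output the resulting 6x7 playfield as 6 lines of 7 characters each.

Fill (0+0,2+1) = (0,3)
Fill (0+0,2+2) = (0,4)
Fill (0+1,2+0) = (1,2)
Fill (0+1,2+1) = (1,3)

Answer: ...##..
..###..
....#..
#..#...
#...###
.####..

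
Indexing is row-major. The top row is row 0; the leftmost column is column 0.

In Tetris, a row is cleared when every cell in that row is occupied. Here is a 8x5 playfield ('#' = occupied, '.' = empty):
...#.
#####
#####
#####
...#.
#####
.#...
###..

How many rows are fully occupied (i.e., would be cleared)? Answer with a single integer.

Answer: 4

Derivation:
Check each row:
  row 0: 4 empty cells -> not full
  row 1: 0 empty cells -> FULL (clear)
  row 2: 0 empty cells -> FULL (clear)
  row 3: 0 empty cells -> FULL (clear)
  row 4: 4 empty cells -> not full
  row 5: 0 empty cells -> FULL (clear)
  row 6: 4 empty cells -> not full
  row 7: 2 empty cells -> not full
Total rows cleared: 4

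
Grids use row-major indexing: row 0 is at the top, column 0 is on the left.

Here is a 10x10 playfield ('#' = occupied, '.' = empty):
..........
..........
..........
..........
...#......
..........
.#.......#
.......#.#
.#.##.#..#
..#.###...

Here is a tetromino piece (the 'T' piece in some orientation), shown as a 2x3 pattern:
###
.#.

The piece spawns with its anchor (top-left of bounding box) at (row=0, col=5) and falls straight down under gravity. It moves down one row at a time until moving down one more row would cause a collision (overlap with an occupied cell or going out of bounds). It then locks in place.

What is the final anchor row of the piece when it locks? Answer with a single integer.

Spawn at (row=0, col=5). Try each row:
  row 0: fits
  row 1: fits
  row 2: fits
  row 3: fits
  row 4: fits
  row 5: fits
  row 6: fits
  row 7: blocked -> lock at row 6

Answer: 6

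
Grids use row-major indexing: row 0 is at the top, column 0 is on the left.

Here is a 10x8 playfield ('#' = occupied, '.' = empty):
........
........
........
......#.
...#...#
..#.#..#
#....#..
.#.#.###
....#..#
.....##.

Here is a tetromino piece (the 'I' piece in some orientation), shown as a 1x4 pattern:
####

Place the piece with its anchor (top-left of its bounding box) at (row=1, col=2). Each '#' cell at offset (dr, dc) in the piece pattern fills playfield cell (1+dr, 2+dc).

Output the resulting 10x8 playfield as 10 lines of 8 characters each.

Answer: ........
..####..
........
......#.
...#...#
..#.#..#
#....#..
.#.#.###
....#..#
.....##.

Derivation:
Fill (1+0,2+0) = (1,2)
Fill (1+0,2+1) = (1,3)
Fill (1+0,2+2) = (1,4)
Fill (1+0,2+3) = (1,5)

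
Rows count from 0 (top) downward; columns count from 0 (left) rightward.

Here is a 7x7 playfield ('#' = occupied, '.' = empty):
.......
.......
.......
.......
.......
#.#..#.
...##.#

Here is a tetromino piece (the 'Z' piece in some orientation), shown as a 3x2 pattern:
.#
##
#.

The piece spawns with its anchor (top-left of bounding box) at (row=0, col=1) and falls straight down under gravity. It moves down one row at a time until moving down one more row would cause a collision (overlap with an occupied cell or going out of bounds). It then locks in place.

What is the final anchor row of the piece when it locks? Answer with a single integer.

Answer: 3

Derivation:
Spawn at (row=0, col=1). Try each row:
  row 0: fits
  row 1: fits
  row 2: fits
  row 3: fits
  row 4: blocked -> lock at row 3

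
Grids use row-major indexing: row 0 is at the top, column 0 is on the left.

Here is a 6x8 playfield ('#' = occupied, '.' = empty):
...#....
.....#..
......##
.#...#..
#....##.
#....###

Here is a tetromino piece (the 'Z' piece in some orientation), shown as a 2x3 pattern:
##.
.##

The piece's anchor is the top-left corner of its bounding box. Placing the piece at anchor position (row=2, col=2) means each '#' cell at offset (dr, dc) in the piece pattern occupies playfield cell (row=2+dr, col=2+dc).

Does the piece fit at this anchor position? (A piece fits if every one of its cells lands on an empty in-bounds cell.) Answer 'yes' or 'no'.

Answer: yes

Derivation:
Check each piece cell at anchor (2, 2):
  offset (0,0) -> (2,2): empty -> OK
  offset (0,1) -> (2,3): empty -> OK
  offset (1,1) -> (3,3): empty -> OK
  offset (1,2) -> (3,4): empty -> OK
All cells valid: yes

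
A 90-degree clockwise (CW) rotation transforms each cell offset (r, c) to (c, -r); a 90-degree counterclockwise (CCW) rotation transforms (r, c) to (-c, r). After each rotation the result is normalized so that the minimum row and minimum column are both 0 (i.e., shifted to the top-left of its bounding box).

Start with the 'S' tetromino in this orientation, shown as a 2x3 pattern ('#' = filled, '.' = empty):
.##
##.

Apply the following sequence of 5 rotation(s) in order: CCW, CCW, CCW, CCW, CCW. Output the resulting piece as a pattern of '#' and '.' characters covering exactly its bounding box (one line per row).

Answer: #.
##
.#

Derivation:
Start:
.##
##.
After rotation 1 (CCW):
#.
##
.#
After rotation 2 (CCW):
.##
##.
After rotation 3 (CCW):
#.
##
.#
After rotation 4 (CCW):
.##
##.
After rotation 5 (CCW):
#.
##
.#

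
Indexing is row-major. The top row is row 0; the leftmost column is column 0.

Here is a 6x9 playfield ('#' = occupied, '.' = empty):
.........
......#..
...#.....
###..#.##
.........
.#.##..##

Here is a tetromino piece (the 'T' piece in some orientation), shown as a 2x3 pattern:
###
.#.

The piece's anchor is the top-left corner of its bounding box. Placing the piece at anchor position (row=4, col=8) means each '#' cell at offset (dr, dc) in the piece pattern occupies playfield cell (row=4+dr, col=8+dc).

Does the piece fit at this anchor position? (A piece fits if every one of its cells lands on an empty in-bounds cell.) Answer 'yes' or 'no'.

Answer: no

Derivation:
Check each piece cell at anchor (4, 8):
  offset (0,0) -> (4,8): empty -> OK
  offset (0,1) -> (4,9): out of bounds -> FAIL
  offset (0,2) -> (4,10): out of bounds -> FAIL
  offset (1,1) -> (5,9): out of bounds -> FAIL
All cells valid: no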